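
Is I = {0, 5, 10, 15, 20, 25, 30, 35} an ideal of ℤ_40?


Check ideal conditions for I = {0, 5, 10, 15, 20, 25, 30, 35} in ℤ_40:
(1) I is an additive subgroup? Yes
(2) For r ∈ ℤ_40 and a ∈ I: r·a ∈ I? Yes

Yes, I is an ideal of ℤ_40


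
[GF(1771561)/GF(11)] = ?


GF(1771561) = GF(11^6), so the extension degree is 6

[GF(1771561)/GF(11)] = 6


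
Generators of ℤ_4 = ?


g generates ℤ_n iff gcd(g,n) = 1
Checking each g ∈ {1,...,3}:
gcd(1,4) = 1
gcd(2,4) = 2
gcd(3,4) = 1
Generators: {1, 3}
Number of generators = φ(4) = 2

Generators of ℤ_4 = {1, 3}


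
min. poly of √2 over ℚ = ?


√2 satisfies x² - 2 = 0, irreducible over ℚ since 2 is squarefree

Minimal polynomial: x² - 2


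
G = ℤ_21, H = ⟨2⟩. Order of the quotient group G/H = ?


|⟨2⟩| = n / gcd(2, 21) = 21 / 1 = 21
H is normal (ℤ_21 is abelian).
|G/H| = |G| / |H| = 21 / 21 = 1

|G/H| = 1


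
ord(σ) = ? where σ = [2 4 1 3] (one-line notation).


Cycle decomposition: (1 2 4 3)
Cycle lengths: 4
Order = lcm(4) = 4

ord(σ) = 4


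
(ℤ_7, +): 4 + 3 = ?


Operation: addition mod 7
4 + 3 = (a + b) mod 7 with a = 4, b = 3

4 + 3 = 0


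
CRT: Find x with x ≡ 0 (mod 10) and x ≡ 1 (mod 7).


m₁ = 10, m₂ = 7, gcd = 1, so CRT applies. M = m₁·m₂ = 70
Let M₁ = M/m₁ = 7, M₂ = M/m₂ = 10
Find y₁ ≡ M₁⁻¹ (mod m₁): 7⁻¹ ≡ 3 (mod 10)
Find y₂ ≡ M₂⁻¹ (mod m₂): 10⁻¹ ≡ 5 (mod 7)
x = a₁·M₁·y₁ + a₂·M₂·y₂ = 0·7·3 + 1·10·5 = 50
Reduce mod 70: x ≡ 50
Check: 50 mod 10 = 0 ✓, 50 mod 7 = 1 ✓

x ≡ 50 (mod 70)


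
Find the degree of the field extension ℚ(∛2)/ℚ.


∛2 has minimal polynomial x³ - 2 (irreducible over ℚ since 2 is not a perfect cube)

[ℚ(∛2)/ℚ] = 3


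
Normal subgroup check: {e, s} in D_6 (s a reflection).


H = {e, s} in D_6 (s a reflection)
r·s·r⁻¹ = sr⁻² ≠ s for n ≥ 3, so {e, s} is not closed under conjugation

No, not a normal subgroup


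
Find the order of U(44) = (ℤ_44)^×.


U(n) is the group of units mod n; |U(n)| = φ(n)
|U(44)| = φ(44) = 20

|U(44) = (ℤ_44)^×| = 20


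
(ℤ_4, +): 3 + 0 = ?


Operation: addition mod 4
3 + 0 = (a + b) mod 4 with a = 3, b = 0

3 + 0 = 3


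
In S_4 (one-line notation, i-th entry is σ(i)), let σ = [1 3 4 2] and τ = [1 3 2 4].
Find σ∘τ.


σ∘τ: apply τ first, then σ
1 →τ 1 →σ 1
2 →τ 3 →σ 4
3 →τ 2 →σ 3
4 →τ 4 →σ 2

σ∘τ = [1 4 3 2]


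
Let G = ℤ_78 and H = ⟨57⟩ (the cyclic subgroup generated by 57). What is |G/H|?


|⟨57⟩| = n / gcd(57, 78) = 78 / 3 = 26
H is normal (ℤ_78 is abelian).
|G/H| = |G| / |H| = 78 / 26 = 3

|G/H| = 3


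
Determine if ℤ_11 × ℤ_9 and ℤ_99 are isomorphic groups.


Comparing ℤ_11 × ℤ_9 and ℤ_99:
gcd(11,9) = 1, so ℤ_11 × ℤ_9 ≅ ℤ_99 (CRT)

Yes, ℤ_11 × ℤ_9 ≅ ℤ_99


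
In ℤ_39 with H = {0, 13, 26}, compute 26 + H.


26 + H = {26 + h (mod 39) : h ∈ H}
26+0=26, 26+13=0, 26+26=13
26 + H = {0, 13, 26} = 0 + H

26 + H = {0, 13, 26}


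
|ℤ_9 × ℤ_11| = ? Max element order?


|ℤ_9 × ℤ_11| = 9 × 11 = 99
Max element order = lcm(9,11) = 99
Cyclic? Yes (gcd=1)

|ℤ_9×ℤ_11| = 99, max element order = 99


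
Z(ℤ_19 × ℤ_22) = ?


Z(G) = {g ∈ G | gx = xg for all x ∈ G}
Direct product of abelian groups is abelian, so Z(G) = G

Z(ℤ_19 × ℤ_22) = ℤ_19 × ℤ_22


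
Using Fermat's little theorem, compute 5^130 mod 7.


Fermat's little theorem: if p is prime and gcd(a,p)=1, then a^(p-1) ≡ 1 (mod p)
p = 7 is prime, gcd(5,7) = 1
Reduce exponent: 130 mod 6 = 4
So 5^130 ≡ 5^4 (mod 7)
5^4 mod 7 = 2

5^130 ≡ 2 (mod 7)


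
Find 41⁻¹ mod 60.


Use the extended Euclidean algorithm to write 1 = 41·s + 60·t; then s mod 60 is the inverse.
Euclidean algorithm:
  41 = 0·60 + 41
  60 = 1·41 + 19
  41 = 2·19 + 3
  19 = 6·3 + 1
  3 = 3·1 + 0
gcd(41,60) = 1
Back-substitution gives: 41·(-19) + 60·(13) = 1
So 41⁻¹ ≡ -19 ≡ 41 (mod 60)
Check: 41 × 41 = 1681 ≡ 1 (mod 60) ✓

41⁻¹ ≡ 41 (mod 60)


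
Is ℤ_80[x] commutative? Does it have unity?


ℤ_80 has zero divisors (2·40 ≡ 0), and these lift to constant zero divisors in ℤ_80[x]; so not an integral domain
Commutative: Yes
Integral domain: No
Has unity: Yes

ℤ_80[x]: Commutative=Yes, Unity=Yes


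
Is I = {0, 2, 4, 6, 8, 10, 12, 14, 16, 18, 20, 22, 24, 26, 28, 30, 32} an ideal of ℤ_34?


Check ideal conditions for I = {0, 2, 4, 6, 8, 10, 12, 14, 16, 18, 20, 22, 24, 26, 28, 30, 32} in ℤ_34:
(1) I is an additive subgroup? Yes
(2) For r ∈ ℤ_34 and a ∈ I: r·a ∈ I? Yes

Yes, I is an ideal of ℤ_34


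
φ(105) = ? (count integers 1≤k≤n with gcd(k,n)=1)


Factor n: 105 = 3 × 5 × 7
φ(n) = n · ∏(1 - 1/p) over distinct primes p | n
φ(105) = 105 · (1 - 1/3) · (1 - 1/5) · (1 - 1/7) = 48

φ(105) = 48


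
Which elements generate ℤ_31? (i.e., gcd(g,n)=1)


g generates ℤ_n iff gcd(g,n) = 1
Prime factors of 31: 31
Generators are g ∈ {1,...,30} not divisible by any of these primes.
Generators: {1, 2, 3, 4, 5, 6, 7, 8, 9, 10, 11, 12, 13, 14, 15, 16, 17, 18, 19, 20, 21, 22, 23, 24, 25, 26, 27, 28, 29, 30}
Number of generators = φ(31) = 30

Generators of ℤ_31 = {1, 2, 3, 4, 5, 6, 7, 8, 9, 10, 11, 12, 13, 14, 15, 16, 17, 18, 19, 20, 21, 22, 23, 24, 25, 26, 27, 28, 29, 30}


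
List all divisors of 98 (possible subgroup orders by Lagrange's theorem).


Lagrange's theorem: |H| divides |G|
|G| = 98
Divisors of 98: 1, 2, 7, 14, 49, 98

Possible subgroup orders: {1, 2, 7, 14, 49, 98}


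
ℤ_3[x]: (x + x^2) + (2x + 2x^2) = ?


Add coefficients mod 3:
x^0: 0 + 0 = 0 (mod 3)
x^1: 1 + 2 = 0 (mod 3)
x^2: 1 + 2 = 0 (mod 3)
Result: 0

f + g = 0


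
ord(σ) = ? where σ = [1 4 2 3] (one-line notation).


Cycle decomposition: (2 4 3)
Cycle lengths: 3
Order = lcm(3) = 3

ord(σ) = 3


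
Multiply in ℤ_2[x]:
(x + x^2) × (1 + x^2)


Expand and collect like terms; reduce coefficients mod 2:
x^0: 0·1 = 0 ≡ 0 (mod 2)
x^1: 0·0 + 1·1 = 1 ≡ 1 (mod 2)
x^2: 0·1 + 1·0 + 1·1 = 1 ≡ 1 (mod 2)
x^3: 1·1 + 1·0 = 1 ≡ 1 (mod 2)
x^4: 1·1 = 1 ≡ 1 (mod 2)
Result: x + x^2 + x^3 + x^4

f · g = x + x^2 + x^3 + x^4


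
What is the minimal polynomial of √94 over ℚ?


√94 satisfies x² - 94 = 0, irreducible over ℚ since 94 is squarefree

Minimal polynomial: x² - 94


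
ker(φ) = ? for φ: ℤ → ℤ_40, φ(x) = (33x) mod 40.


Kernel = preimage of identity
ker(φ) = {x ∈ ℤ : 33x ≡ 0 (mod 40)}. gcd(33,40) = 1, so 33x ≡ 0 (mod 40) ⟺ x ≡ 0 (mod 40/1 = 40). Hence ker(φ) = 40ℤ

ker(φ) = 40ℤ


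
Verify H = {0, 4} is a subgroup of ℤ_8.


Subgroup test for H = {0, 4} in (ℤ_8, +):
(1) 0 ∈ H? Yes
(2) Closure: for all a,b ∈ H, (a+b) mod 8 ∈ H? Yes
(3) Inverses: for all a ∈ H, -a mod 8 ∈ H? Yes

Yes, H is a subgroup of ℤ_8


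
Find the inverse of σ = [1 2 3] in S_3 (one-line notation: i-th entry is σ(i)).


To find σ⁻¹, swap domain and range:
σ(1) = 1 → σ⁻¹(1) = 1
σ(2) = 2 → σ⁻¹(2) = 2
σ(3) = 3 → σ⁻¹(3) = 3

σ⁻¹ = [1 2 3]


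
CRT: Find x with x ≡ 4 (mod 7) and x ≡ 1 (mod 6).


m₁ = 7, m₂ = 6, gcd = 1, so CRT applies. M = m₁·m₂ = 42
Let M₁ = M/m₁ = 6, M₂ = M/m₂ = 7
Find y₁ ≡ M₁⁻¹ (mod m₁): 6⁻¹ ≡ 6 (mod 7)
Find y₂ ≡ M₂⁻¹ (mod m₂): 7⁻¹ ≡ 1 (mod 6)
x = a₁·M₁·y₁ + a₂·M₂·y₂ = 4·6·6 + 1·7·1 = 151
Reduce mod 42: x ≡ 25
Check: 25 mod 7 = 4 ✓, 25 mod 6 = 1 ✓

x ≡ 25 (mod 42)


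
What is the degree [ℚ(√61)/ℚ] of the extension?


√61 has minimal polynomial x² - 61 (irreducible over ℚ since 61 is squarefree)

[ℚ(√61)/ℚ] = 2


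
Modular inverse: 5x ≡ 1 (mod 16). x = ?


Use the extended Euclidean algorithm to write 1 = 5·s + 16·t; then s mod 16 is the inverse.
Euclidean algorithm:
  5 = 0·16 + 5
  16 = 3·5 + 1
  5 = 5·1 + 0
gcd(5,16) = 1
Back-substitution gives: 5·(-3) + 16·(1) = 1
So 5⁻¹ ≡ -3 ≡ 13 (mod 16)
Check: 5 × 13 = 65 ≡ 1 (mod 16) ✓

5⁻¹ ≡ 13 (mod 16)


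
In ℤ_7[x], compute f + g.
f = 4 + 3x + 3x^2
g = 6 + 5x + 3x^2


Add coefficients mod 7:
x^0: 4 + 6 = 3 (mod 7)
x^1: 3 + 5 = 1 (mod 7)
x^2: 3 + 3 = 6 (mod 7)
Result: 3 + x + 6x^2

f + g = 3 + x + 6x^2


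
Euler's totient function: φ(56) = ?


Factor n: 56 = 2^3 × 7
φ(n) = n · ∏(1 - 1/p) over distinct primes p | n
φ(56) = 56 · (1 - 1/2) · (1 - 1/7) = 24

φ(56) = 24


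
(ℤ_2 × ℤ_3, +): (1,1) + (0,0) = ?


Operation: componentwise addition mod (2, 3)
(1,1) + (0,0) = ((a₁+b₁) mod 2, (a₂+b₂) mod 3) with a = (1,1), b = (0,0)

(1,1) + (0,0) = (1,1)


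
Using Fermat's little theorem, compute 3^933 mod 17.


Fermat's little theorem: if p is prime and gcd(a,p)=1, then a^(p-1) ≡ 1 (mod p)
p = 17 is prime, gcd(3,17) = 1
Reduce exponent: 933 mod 16 = 5
So 3^933 ≡ 3^5 (mod 17)
3^5 mod 17 = 5

3^933 ≡ 5 (mod 17)


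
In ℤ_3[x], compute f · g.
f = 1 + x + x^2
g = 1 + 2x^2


Expand and collect like terms; reduce coefficients mod 3:
x^0: 1·1 = 1 ≡ 1 (mod 3)
x^1: 1·0 + 1·1 = 1 ≡ 1 (mod 3)
x^2: 1·2 + 1·0 + 1·1 = 3 ≡ 0 (mod 3)
x^3: 1·2 + 1·0 = 2 ≡ 2 (mod 3)
x^4: 1·2 = 2 ≡ 2 (mod 3)
Result: 1 + x + 2x^3 + 2x^4

f · g = 1 + x + 2x^3 + 2x^4


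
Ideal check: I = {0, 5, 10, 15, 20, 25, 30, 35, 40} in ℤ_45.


Check ideal conditions for I = {0, 5, 10, 15, 20, 25, 30, 35, 40} in ℤ_45:
(1) I is an additive subgroup? Yes
(2) For r ∈ ℤ_45 and a ∈ I: r·a ∈ I? Yes

Yes, I is an ideal of ℤ_45


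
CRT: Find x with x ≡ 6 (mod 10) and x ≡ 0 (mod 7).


m₁ = 10, m₂ = 7, gcd = 1, so CRT applies. M = m₁·m₂ = 70
Let M₁ = M/m₁ = 7, M₂ = M/m₂ = 10
Find y₁ ≡ M₁⁻¹ (mod m₁): 7⁻¹ ≡ 3 (mod 10)
Find y₂ ≡ M₂⁻¹ (mod m₂): 10⁻¹ ≡ 5 (mod 7)
x = a₁·M₁·y₁ + a₂·M₂·y₂ = 6·7·3 + 0·10·5 = 126
Reduce mod 70: x ≡ 56
Check: 56 mod 10 = 6 ✓, 56 mod 7 = 0 ✓

x ≡ 56 (mod 70)


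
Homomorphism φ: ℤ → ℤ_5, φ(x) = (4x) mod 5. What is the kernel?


Kernel = preimage of identity
ker(φ) = {x ∈ ℤ : 4x ≡ 0 (mod 5)}. gcd(4,5) = 1, so 4x ≡ 0 (mod 5) ⟺ x ≡ 0 (mod 5/1 = 5). Hence ker(φ) = 5ℤ

ker(φ) = 5ℤ


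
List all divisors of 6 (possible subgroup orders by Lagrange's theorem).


Lagrange's theorem: |H| divides |G|
|G| = 6
Divisors of 6: 1, 2, 3, 6

Possible subgroup orders: {1, 2, 3, 6}


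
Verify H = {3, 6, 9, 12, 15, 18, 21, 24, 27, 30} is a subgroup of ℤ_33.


Subgroup test for H = {3, 6, 9, 12, 15, 18, 21, 24, 27, 30} in (ℤ_33, +):
(1) 0 ∈ H? No
(2) Closure: for all a,b ∈ H, (a+b) mod 33 ∈ H? No  [counterexample: 3 + 30 = 0 ∉ H]
(3) Inverses: for all a ∈ H, -a mod 33 ∈ H? Yes

No, H is not a subgroup of ℤ_33


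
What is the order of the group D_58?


|D_n| = 2n (n rotations and n reflections)
|D_58| = 2×58 = 116

|D_58| = 116


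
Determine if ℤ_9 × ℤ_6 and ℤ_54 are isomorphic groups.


Comparing ℤ_9 × ℤ_6 and ℤ_54:
gcd(9,6) = 3 ≠ 1. Max element order in ℤ_9×ℤ_6 is lcm(9,6) = 18 < 54, so it has no element of order 54

No, ℤ_9 × ℤ_6 ≇ ℤ_54


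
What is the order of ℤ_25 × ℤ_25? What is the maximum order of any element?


|ℤ_25 × ℤ_25| = 25 × 25 = 625
Max element order = lcm(25,25) = 25
Cyclic? No (gcd=25)

|ℤ_25×ℤ_25| = 625, max element order = 25


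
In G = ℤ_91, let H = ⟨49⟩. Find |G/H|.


|⟨49⟩| = n / gcd(49, 91) = 91 / 7 = 13
H is normal (ℤ_91 is abelian).
|G/H| = |G| / |H| = 91 / 13 = 7

|G/H| = 7


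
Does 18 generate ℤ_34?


g generates ℤ_n iff gcd(g, n) = 1
gcd(18, 34) = 2
Since gcd = 2 ≠ 1, ⟨18⟩ has order 17 < 34, so 18 is not a generator.

No, 18 does not generate ℤ_34


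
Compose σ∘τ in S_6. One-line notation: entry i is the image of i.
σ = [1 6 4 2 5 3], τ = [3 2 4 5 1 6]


σ∘τ: apply τ first, then σ
1 →τ 3 →σ 4
2 →τ 2 →σ 6
3 →τ 4 →σ 2
4 →τ 5 →σ 5
5 →τ 1 →σ 1
6 →τ 6 →σ 3

σ∘τ = [4 6 2 5 1 3]


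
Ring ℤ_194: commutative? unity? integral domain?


ℤ_194 is a commutative ring with unity 1; 194 = 2×97 is composite, so 2·97 ≡ 0 gives zero divisors (not an integral domain)
Commutative: Yes
Integral domain: No
Has unity: Yes

ℤ_194: Commutative=Yes, Unity=Yes


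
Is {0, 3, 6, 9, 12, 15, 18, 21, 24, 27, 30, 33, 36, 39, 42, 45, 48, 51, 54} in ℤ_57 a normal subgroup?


H = {0, 3, 6, 9, 12, 15, 18, 21, 24, 27, 30, 33, 36, 39, 42, 45, 48, 51, 54} in ℤ_57
ℤ_57 is abelian; every subgroup of an abelian group is normal

Yes, normal subgroup


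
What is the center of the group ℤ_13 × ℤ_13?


Z(G) = {g ∈ G | gx = xg for all x ∈ G}
Direct product of abelian groups is abelian, so Z(G) = G

Z(ℤ_13 × ℤ_13) = ℤ_13 × ℤ_13


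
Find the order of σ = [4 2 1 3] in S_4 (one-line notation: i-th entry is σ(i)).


Cycle decomposition: (1 4 3)
Cycle lengths: 3
Order = lcm(3) = 3

ord(σ) = 3


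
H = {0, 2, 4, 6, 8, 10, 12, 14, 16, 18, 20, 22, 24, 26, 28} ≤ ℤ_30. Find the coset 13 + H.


13 + H = {13 + h (mod 30) : h ∈ H}
13+0=13, 13+2=15, 13+4=17, 13+6=19, 13+8=21, 13+10=23, 13+12=25, 13+14=27, 13+16=29, 13+18=1, 13+20=3, 13+22=5, 13+24=7, 13+26=9, 13+28=11
13 + H = {1, 3, 5, 7, 9, 11, 13, 15, 17, 19, 21, 23, 25, 27, 29} = 1 + H

13 + H = {1, 3, 5, 7, 9, 11, 13, 15, 17, 19, 21, 23, 25, 27, 29}


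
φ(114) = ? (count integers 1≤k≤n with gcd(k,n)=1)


Factor n: 114 = 2 × 3 × 19
φ(n) = n · ∏(1 - 1/p) over distinct primes p | n
φ(114) = 114 · (1 - 1/2) · (1 - 1/3) · (1 - 1/19) = 36

φ(114) = 36


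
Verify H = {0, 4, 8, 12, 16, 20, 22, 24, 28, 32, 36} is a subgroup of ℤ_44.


Subgroup test for H = {0, 4, 8, 12, 16, 20, 22, 24, 28, 32, 36} in (ℤ_44, +):
(1) 0 ∈ H? Yes
(2) Closure: for all a,b ∈ H, (a+b) mod 44 ∈ H? No  [counterexample: 4 + 22 = 26 ∉ H]
(3) Inverses: for all a ∈ H, -a mod 44 ∈ H? No

No, H is not a subgroup of ℤ_44


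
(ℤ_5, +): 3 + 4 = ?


Operation: addition mod 5
3 + 4 = (a + b) mod 5 with a = 3, b = 4

3 + 4 = 2


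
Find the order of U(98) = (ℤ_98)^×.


U(n) is the group of units mod n; |U(n)| = φ(n)
|U(98)| = φ(98) = 42

|U(98) = (ℤ_98)^×| = 42


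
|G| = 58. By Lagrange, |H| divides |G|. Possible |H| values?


Lagrange's theorem: |H| divides |G|
|G| = 58
Divisors of 58: 1, 2, 29, 58

Possible subgroup orders: {1, 2, 29, 58}


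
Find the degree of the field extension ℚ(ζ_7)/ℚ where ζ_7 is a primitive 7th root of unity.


[ℚ(ζ_n):ℚ] = deg Φ_n(x) = φ(n). Here φ(7) = 6

[ℚ(ζ_7)/ℚ where ζ_7 is a primitive 7th root of unity] = 6


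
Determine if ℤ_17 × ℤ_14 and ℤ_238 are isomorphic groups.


Comparing ℤ_17 × ℤ_14 and ℤ_238:
gcd(17,14) = 1, so ℤ_17 × ℤ_14 ≅ ℤ_238 (CRT)

Yes, ℤ_17 × ℤ_14 ≅ ℤ_238


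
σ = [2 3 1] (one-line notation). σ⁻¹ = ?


To find σ⁻¹, swap domain and range:
σ(1) = 2 → σ⁻¹(2) = 1
σ(2) = 3 → σ⁻¹(3) = 2
σ(3) = 1 → σ⁻¹(1) = 3

σ⁻¹ = [3 1 2]


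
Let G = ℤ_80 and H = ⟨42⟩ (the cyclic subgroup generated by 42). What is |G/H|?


|⟨42⟩| = n / gcd(42, 80) = 80 / 2 = 40
H is normal (ℤ_80 is abelian).
|G/H| = |G| / |H| = 80 / 40 = 2

|G/H| = 2


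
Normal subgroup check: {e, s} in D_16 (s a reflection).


H = {e, s} in D_16 (s a reflection)
r·s·r⁻¹ = sr⁻² ≠ s for n ≥ 3, so {e, s} is not closed under conjugation

No, not a normal subgroup


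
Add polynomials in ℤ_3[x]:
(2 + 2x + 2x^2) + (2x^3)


Add coefficients mod 3:
x^0: 2 + 0 = 2 (mod 3)
x^1: 2 + 0 = 2 (mod 3)
x^2: 2 + 0 = 2 (mod 3)
x^3: 0 + 2 = 2 (mod 3)
Result: 2 + 2x + 2x^2 + 2x^3

f + g = 2 + 2x + 2x^2 + 2x^3


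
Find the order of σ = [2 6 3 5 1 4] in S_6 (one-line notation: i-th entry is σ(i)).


Cycle decomposition: (1 2 6 4 5)
Cycle lengths: 5
Order = lcm(5) = 5

ord(σ) = 5


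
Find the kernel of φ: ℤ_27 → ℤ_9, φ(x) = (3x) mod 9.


Kernel = preimage of identity
ker(φ) = {x ∈ ℤ_27 : 3x ≡ 0 (mod 9)}. Since 9 | 27, φ is well-defined. The kernel is the cyclic subgroup ⟨3⟩ of ℤ_27 (order 9), i.e. {0, 3, 6, 9, 12, 15, 18, 21, 24}

ker(φ) = {0, 3, 6, 9, 12, 15, 18, 21, 24}


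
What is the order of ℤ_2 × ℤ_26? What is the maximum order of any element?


|ℤ_2 × ℤ_26| = 2 × 26 = 52
Max element order = lcm(2,26) = 26
Cyclic? No (gcd=2)

|ℤ_2×ℤ_26| = 52, max element order = 26


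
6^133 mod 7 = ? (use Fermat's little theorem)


Fermat's little theorem: if p is prime and gcd(a,p)=1, then a^(p-1) ≡ 1 (mod p)
p = 7 is prime, gcd(6,7) = 1
Reduce exponent: 133 mod 6 = 1
So 6^133 ≡ 6^1 (mod 7)
6^1 mod 7 = 6

6^133 ≡ 6 (mod 7)


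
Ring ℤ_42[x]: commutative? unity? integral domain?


ℤ_42 has zero divisors (2·21 ≡ 0), and these lift to constant zero divisors in ℤ_42[x]; so not an integral domain
Commutative: Yes
Integral domain: No
Has unity: Yes

ℤ_42[x]: Commutative=Yes, Unity=Yes


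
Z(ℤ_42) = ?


Z(G) = {g ∈ G | gx = xg for all x ∈ G}
ℤ_42 is abelian, so Z(G) = G

Z(ℤ_42) = ℤ_42


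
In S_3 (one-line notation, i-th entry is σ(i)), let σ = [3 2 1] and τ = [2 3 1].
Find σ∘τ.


σ∘τ: apply τ first, then σ
1 →τ 2 →σ 2
2 →τ 3 →σ 1
3 →τ 1 →σ 3

σ∘τ = [2 1 3]


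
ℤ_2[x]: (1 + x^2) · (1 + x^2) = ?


Expand and collect like terms; reduce coefficients mod 2:
x^0: 1·1 = 1 ≡ 1 (mod 2)
x^1: 1·0 + 0·1 = 0 ≡ 0 (mod 2)
x^2: 1·1 + 0·0 + 1·1 = 2 ≡ 0 (mod 2)
x^3: 0·1 + 1·0 = 0 ≡ 0 (mod 2)
x^4: 1·1 = 1 ≡ 1 (mod 2)
Result: 1 + x^4

f · g = 1 + x^4


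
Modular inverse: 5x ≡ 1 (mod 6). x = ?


Use the extended Euclidean algorithm to write 1 = 5·s + 6·t; then s mod 6 is the inverse.
Euclidean algorithm:
  5 = 0·6 + 5
  6 = 1·5 + 1
  5 = 5·1 + 0
gcd(5,6) = 1
Back-substitution gives: 5·(-1) + 6·(1) = 1
So 5⁻¹ ≡ -1 ≡ 5 (mod 6)
Check: 5 × 5 = 25 ≡ 1 (mod 6) ✓

5⁻¹ ≡ 5 (mod 6)


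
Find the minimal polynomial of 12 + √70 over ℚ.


Let α = 12 + √70. Then α - 12 = √70, so (α - 12)² = 70, giving α² - 24α + 74 = 0. Degree 2 and α ∉ ℚ, so this is the minimal polynomial.

Minimal polynomial: x² - 24x + 74


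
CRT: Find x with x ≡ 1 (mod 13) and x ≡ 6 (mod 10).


m₁ = 13, m₂ = 10, gcd = 1, so CRT applies. M = m₁·m₂ = 130
Let M₁ = M/m₁ = 10, M₂ = M/m₂ = 13
Find y₁ ≡ M₁⁻¹ (mod m₁): 10⁻¹ ≡ 4 (mod 13)
Find y₂ ≡ M₂⁻¹ (mod m₂): 13⁻¹ ≡ 7 (mod 10)
x = a₁·M₁·y₁ + a₂·M₂·y₂ = 1·10·4 + 6·13·7 = 586
Reduce mod 130: x ≡ 66
Check: 66 mod 13 = 1 ✓, 66 mod 10 = 6 ✓

x ≡ 66 (mod 130)


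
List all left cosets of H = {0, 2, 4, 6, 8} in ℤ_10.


H = {0, 2, 4, 6, 8}, |H| = 5
Number of cosets = |G|/|H| = 10/5 = 2
0 + H = {0, 2, 4, 6, 8}
1 + H = {1, 3, 5, 7, 9}

Cosets: 0+H={0,2,4,6,8}; 1+H={1,3,5,7,9}


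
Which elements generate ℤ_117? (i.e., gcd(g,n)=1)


g generates ℤ_n iff gcd(g,n) = 1
Prime factors of 117: 3, 13
Generators are g ∈ {1,...,116} not divisible by any of these primes.
Generators: {1, 2, 4, 5, 7, 8, 10, 11, 14, 16, 17, 19, 20, 22, 23, 25, 28, 29, 31, 32, 34, 35, 37, 38, 40, 41, 43, 44, 46, 47, 49, 50, 53, 55, 56, 58, 59, 61, 62, 64, 67, 68, 70, 71, 73, 74, 76, 77, 79, 80, 82, 83, 85, 86, 88, 89, 92, 94, 95, 97, 98, 100, 101, 103, 106, 107, 109, 110, 112, 113, 115, 116}
Number of generators = φ(117) = 72

Generators of ℤ_117 = {1, 2, 4, 5, 7, 8, 10, 11, 14, 16, 17, 19, 20, 22, 23, 25, 28, 29, 31, 32, 34, 35, 37, 38, 40, 41, 43, 44, 46, 47, 49, 50, 53, 55, 56, 58, 59, 61, 62, 64, 67, 68, 70, 71, 73, 74, 76, 77, 79, 80, 82, 83, 85, 86, 88, 89, 92, 94, 95, 97, 98, 100, 101, 103, 106, 107, 109, 110, 112, 113, 115, 116}


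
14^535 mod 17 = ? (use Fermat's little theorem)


Fermat's little theorem: if p is prime and gcd(a,p)=1, then a^(p-1) ≡ 1 (mod p)
p = 17 is prime, gcd(14,17) = 1
Reduce exponent: 535 mod 16 = 7
So 14^535 ≡ 14^7 (mod 17)
14^7 mod 17 = 6

14^535 ≡ 6 (mod 17)


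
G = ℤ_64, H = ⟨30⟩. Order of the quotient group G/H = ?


|⟨30⟩| = n / gcd(30, 64) = 64 / 2 = 32
H is normal (ℤ_64 is abelian).
|G/H| = |G| / |H| = 64 / 32 = 2

|G/H| = 2


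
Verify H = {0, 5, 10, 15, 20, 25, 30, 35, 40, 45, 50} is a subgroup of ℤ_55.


Subgroup test for H = {0, 5, 10, 15, 20, 25, 30, 35, 40, 45, 50} in (ℤ_55, +):
(1) 0 ∈ H? Yes
(2) Closure: for all a,b ∈ H, (a+b) mod 55 ∈ H? Yes
(3) Inverses: for all a ∈ H, -a mod 55 ∈ H? Yes

Yes, H is a subgroup of ℤ_55


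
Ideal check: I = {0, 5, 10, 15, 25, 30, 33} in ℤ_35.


Check ideal conditions for I = {0, 5, 10, 15, 25, 30, 33} in ℤ_35:
(1) I is an additive subgroup? No
(2) For r ∈ ℤ_35 and a ∈ I: r·a ∈ I? No  [counterexample: r=2, a=10, r·a mod 35 = 20 ∉ I]

No, I is not an ideal of ℤ_35


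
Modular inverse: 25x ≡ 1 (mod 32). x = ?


Use the extended Euclidean algorithm to write 1 = 25·s + 32·t; then s mod 32 is the inverse.
Euclidean algorithm:
  25 = 0·32 + 25
  32 = 1·25 + 7
  25 = 3·7 + 4
  7 = 1·4 + 3
  4 = 1·3 + 1
  3 = 3·1 + 0
gcd(25,32) = 1
Back-substitution gives: 25·(9) + 32·(-7) = 1
So 25⁻¹ ≡ 9 ≡ 9 (mod 32)
Check: 25 × 9 = 225 ≡ 1 (mod 32) ✓

25⁻¹ ≡ 9 (mod 32)


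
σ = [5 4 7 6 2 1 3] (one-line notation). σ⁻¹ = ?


To find σ⁻¹, swap domain and range:
σ(1) = 5 → σ⁻¹(5) = 1
σ(2) = 4 → σ⁻¹(4) = 2
σ(3) = 7 → σ⁻¹(7) = 3
σ(4) = 6 → σ⁻¹(6) = 4
σ(5) = 2 → σ⁻¹(2) = 5
σ(6) = 1 → σ⁻¹(1) = 6
σ(7) = 3 → σ⁻¹(3) = 7

σ⁻¹ = [6 5 7 2 1 4 3]


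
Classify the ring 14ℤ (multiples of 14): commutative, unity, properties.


14ℤ is a commutative ring under +,× but has no multiplicative identity (1 ∉ 14ℤ); it has no zero divisors, but without unity it is not an integral domain
Commutative: Yes
Integral domain: No
Has unity: No

14ℤ (multiples of 14): Commutative=Yes, Unity=No


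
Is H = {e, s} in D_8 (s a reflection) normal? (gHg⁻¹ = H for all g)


H = {e, s} in D_8 (s a reflection)
r·s·r⁻¹ = sr⁻² ≠ s for n ≥ 3, so {e, s} is not closed under conjugation

No, not a normal subgroup


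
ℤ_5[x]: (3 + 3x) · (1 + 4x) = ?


Expand and collect like terms; reduce coefficients mod 5:
x^0: 3·1 = 3 ≡ 3 (mod 5)
x^1: 3·4 + 3·1 = 15 ≡ 0 (mod 5)
x^2: 3·4 = 12 ≡ 2 (mod 5)
Result: 3 + 2x^2

f · g = 3 + 2x^2


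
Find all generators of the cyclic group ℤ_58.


g generates ℤ_n iff gcd(g,n) = 1
Prime factors of 58: 2, 29
Generators are g ∈ {1,...,57} not divisible by any of these primes.
Generators: {1, 3, 5, 7, 9, 11, 13, 15, 17, 19, 21, 23, 25, 27, 31, 33, 35, 37, 39, 41, 43, 45, 47, 49, 51, 53, 55, 57}
Number of generators = φ(58) = 28

Generators of ℤ_58 = {1, 3, 5, 7, 9, 11, 13, 15, 17, 19, 21, 23, 25, 27, 31, 33, 35, 37, 39, 41, 43, 45, 47, 49, 51, 53, 55, 57}


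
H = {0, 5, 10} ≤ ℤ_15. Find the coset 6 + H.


6 + H = {6 + h (mod 15) : h ∈ H}
6+0=6, 6+5=11, 6+10=1
6 + H = {1, 6, 11} = 1 + H

6 + H = {1, 6, 11}


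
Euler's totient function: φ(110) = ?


Factor n: 110 = 2 × 5 × 11
φ(n) = n · ∏(1 - 1/p) over distinct primes p | n
φ(110) = 110 · (1 - 1/2) · (1 - 1/5) · (1 - 1/11) = 40

φ(110) = 40


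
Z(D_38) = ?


Z(G) = {g ∈ G | gx = xg for all x ∈ G}
For even n, Z(D_n) = {e, r^(n/2)}: the 180° rotation r^19 commutes with every reflection and rotation

Z(D_38) = {e, r^19}


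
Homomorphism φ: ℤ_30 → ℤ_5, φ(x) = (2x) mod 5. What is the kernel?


Kernel = preimage of identity
ker(φ) = {x ∈ ℤ_30 : 2x ≡ 0 (mod 5)}. Since 5 | 30, φ is well-defined. The kernel is the cyclic subgroup ⟨5⟩ of ℤ_30 (order 6), i.e. {0, 5, 10, 15, 20, 25}

ker(φ) = {0, 5, 10, 15, 20, 25}


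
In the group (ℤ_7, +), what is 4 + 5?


Operation: addition mod 7
4 + 5 = (a + b) mod 7 with a = 4, b = 5

4 + 5 = 2


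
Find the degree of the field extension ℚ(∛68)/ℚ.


∛68 has minimal polynomial x³ - 68 (irreducible over ℚ since 68 is not a perfect cube)

[ℚ(∛68)/ℚ] = 3


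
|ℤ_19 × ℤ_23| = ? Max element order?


|ℤ_19 × ℤ_23| = 19 × 23 = 437
Max element order = lcm(19,23) = 437
Cyclic? Yes (gcd=1)

|ℤ_19×ℤ_23| = 437, max element order = 437


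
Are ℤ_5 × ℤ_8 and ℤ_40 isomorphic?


Comparing ℤ_5 × ℤ_8 and ℤ_40:
gcd(5,8) = 1, so ℤ_5 × ℤ_8 ≅ ℤ_40 (CRT)

Yes, ℤ_5 × ℤ_8 ≅ ℤ_40


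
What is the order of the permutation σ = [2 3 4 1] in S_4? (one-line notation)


Cycle decomposition: (1 2 3 4)
Cycle lengths: 4
Order = lcm(4) = 4

ord(σ) = 4


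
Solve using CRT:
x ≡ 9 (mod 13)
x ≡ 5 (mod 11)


m₁ = 13, m₂ = 11, gcd = 1, so CRT applies. M = m₁·m₂ = 143
Let M₁ = M/m₁ = 11, M₂ = M/m₂ = 13
Find y₁ ≡ M₁⁻¹ (mod m₁): 11⁻¹ ≡ 6 (mod 13)
Find y₂ ≡ M₂⁻¹ (mod m₂): 13⁻¹ ≡ 6 (mod 11)
x = a₁·M₁·y₁ + a₂·M₂·y₂ = 9·11·6 + 5·13·6 = 984
Reduce mod 143: x ≡ 126
Check: 126 mod 13 = 9 ✓, 126 mod 11 = 5 ✓

x ≡ 126 (mod 143)


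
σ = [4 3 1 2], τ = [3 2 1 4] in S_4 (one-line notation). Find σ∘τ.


σ∘τ: apply τ first, then σ
1 →τ 3 →σ 1
2 →τ 2 →σ 3
3 →τ 1 →σ 4
4 →τ 4 →σ 2

σ∘τ = [1 3 4 2]


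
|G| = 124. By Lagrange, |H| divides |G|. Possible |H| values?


Lagrange's theorem: |H| divides |G|
|G| = 124
Divisors of 124: 1, 2, 4, 31, 62, 124

Possible subgroup orders: {1, 2, 4, 31, 62, 124}


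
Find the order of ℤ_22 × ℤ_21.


|A × B| = |A| · |B|
|ℤ_22 × ℤ_21| = 22 × 21 = 462

|ℤ_22 × ℤ_21| = 462


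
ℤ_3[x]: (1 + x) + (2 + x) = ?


Add coefficients mod 3:
x^0: 1 + 2 = 0 (mod 3)
x^1: 1 + 1 = 2 (mod 3)
Result: 2x

f + g = 2x


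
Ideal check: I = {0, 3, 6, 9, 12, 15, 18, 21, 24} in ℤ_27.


Check ideal conditions for I = {0, 3, 6, 9, 12, 15, 18, 21, 24} in ℤ_27:
(1) I is an additive subgroup? Yes
(2) For r ∈ ℤ_27 and a ∈ I: r·a ∈ I? Yes

Yes, I is an ideal of ℤ_27


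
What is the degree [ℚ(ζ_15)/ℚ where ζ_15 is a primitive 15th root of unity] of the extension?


[ℚ(ζ_n):ℚ] = deg Φ_n(x) = φ(n). Here φ(15) = 8

[ℚ(ζ_15)/ℚ where ζ_15 is a primitive 15th root of unity] = 8


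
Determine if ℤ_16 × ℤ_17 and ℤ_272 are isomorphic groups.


Comparing ℤ_16 × ℤ_17 and ℤ_272:
gcd(16,17) = 1, so ℤ_16 × ℤ_17 ≅ ℤ_272 (CRT)

Yes, ℤ_16 × ℤ_17 ≅ ℤ_272


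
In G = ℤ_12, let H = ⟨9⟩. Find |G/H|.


|⟨9⟩| = n / gcd(9, 12) = 12 / 3 = 4
H is normal (ℤ_12 is abelian).
|G/H| = |G| / |H| = 12 / 4 = 3

|G/H| = 3


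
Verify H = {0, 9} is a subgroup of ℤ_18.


Subgroup test for H = {0, 9} in (ℤ_18, +):
(1) 0 ∈ H? Yes
(2) Closure: for all a,b ∈ H, (a+b) mod 18 ∈ H? Yes
(3) Inverses: for all a ∈ H, -a mod 18 ∈ H? Yes

Yes, H is a subgroup of ℤ_18


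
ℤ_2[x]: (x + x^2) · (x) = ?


Expand and collect like terms; reduce coefficients mod 2:
x^0: 0·0 = 0 ≡ 0 (mod 2)
x^1: 0·1 + 1·0 = 0 ≡ 0 (mod 2)
x^2: 1·1 + 1·0 = 1 ≡ 1 (mod 2)
x^3: 1·1 = 1 ≡ 1 (mod 2)
Result: x^2 + x^3

f · g = x^2 + x^3


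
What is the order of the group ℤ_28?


ℤ_n has n elements.

|ℤ_28| = 28


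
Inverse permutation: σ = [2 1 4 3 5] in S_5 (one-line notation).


To find σ⁻¹, swap domain and range:
σ(1) = 2 → σ⁻¹(2) = 1
σ(2) = 1 → σ⁻¹(1) = 2
σ(3) = 4 → σ⁻¹(4) = 3
σ(4) = 3 → σ⁻¹(3) = 4
σ(5) = 5 → σ⁻¹(5) = 5

σ⁻¹ = [2 1 4 3 5]


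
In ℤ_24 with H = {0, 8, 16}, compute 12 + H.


12 + H = {12 + h (mod 24) : h ∈ H}
12+0=12, 12+8=20, 12+16=4
12 + H = {4, 12, 20} = 4 + H

12 + H = {4, 12, 20}


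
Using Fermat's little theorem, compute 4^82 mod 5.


Fermat's little theorem: if p is prime and gcd(a,p)=1, then a^(p-1) ≡ 1 (mod p)
p = 5 is prime, gcd(4,5) = 1
Reduce exponent: 82 mod 4 = 2
So 4^82 ≡ 4^2 (mod 5)
4^2 mod 5 = 1

4^82 ≡ 1 (mod 5)


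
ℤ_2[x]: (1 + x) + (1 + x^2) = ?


Add coefficients mod 2:
x^0: 1 + 1 = 0 (mod 2)
x^1: 1 + 0 = 1 (mod 2)
x^2: 0 + 1 = 1 (mod 2)
Result: x + x^2

f + g = x + x^2


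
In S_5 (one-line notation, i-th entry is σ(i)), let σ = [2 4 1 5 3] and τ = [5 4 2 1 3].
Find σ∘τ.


σ∘τ: apply τ first, then σ
1 →τ 5 →σ 3
2 →τ 4 →σ 5
3 →τ 2 →σ 4
4 →τ 1 →σ 2
5 →τ 3 →σ 1

σ∘τ = [3 5 4 2 1]


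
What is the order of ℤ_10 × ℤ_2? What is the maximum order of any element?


|ℤ_10 × ℤ_2| = 10 × 2 = 20
Max element order = lcm(10,2) = 10
Cyclic? No (gcd=2)

|ℤ_10×ℤ_2| = 20, max element order = 10


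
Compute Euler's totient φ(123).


Factor n: 123 = 3 × 41
φ(n) = n · ∏(1 - 1/p) over distinct primes p | n
φ(123) = 123 · (1 - 1/3) · (1 - 1/41) = 80

φ(123) = 80


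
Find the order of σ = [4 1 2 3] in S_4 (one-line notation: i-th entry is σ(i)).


Cycle decomposition: (1 4 3 2)
Cycle lengths: 4
Order = lcm(4) = 4

ord(σ) = 4


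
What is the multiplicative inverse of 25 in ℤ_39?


Use the extended Euclidean algorithm to write 1 = 25·s + 39·t; then s mod 39 is the inverse.
Euclidean algorithm:
  25 = 0·39 + 25
  39 = 1·25 + 14
  25 = 1·14 + 11
  14 = 1·11 + 3
  11 = 3·3 + 2
  3 = 1·2 + 1
  2 = 2·1 + 0
gcd(25,39) = 1
Back-substitution gives: 25·(-14) + 39·(9) = 1
So 25⁻¹ ≡ -14 ≡ 25 (mod 39)
Check: 25 × 25 = 625 ≡ 1 (mod 39) ✓

25⁻¹ ≡ 25 (mod 39)


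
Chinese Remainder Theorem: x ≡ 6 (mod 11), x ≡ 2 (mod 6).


m₁ = 11, m₂ = 6, gcd = 1, so CRT applies. M = m₁·m₂ = 66
Let M₁ = M/m₁ = 6, M₂ = M/m₂ = 11
Find y₁ ≡ M₁⁻¹ (mod m₁): 6⁻¹ ≡ 2 (mod 11)
Find y₂ ≡ M₂⁻¹ (mod m₂): 11⁻¹ ≡ 5 (mod 6)
x = a₁·M₁·y₁ + a₂·M₂·y₂ = 6·6·2 + 2·11·5 = 182
Reduce mod 66: x ≡ 50
Check: 50 mod 11 = 6 ✓, 50 mod 6 = 2 ✓

x ≡ 50 (mod 66)


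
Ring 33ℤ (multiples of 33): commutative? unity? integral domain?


33ℤ is a commutative ring under +,× but has no multiplicative identity (1 ∉ 33ℤ); it has no zero divisors, but without unity it is not an integral domain
Commutative: Yes
Integral domain: No
Has unity: No

33ℤ (multiples of 33): Commutative=Yes, Unity=No


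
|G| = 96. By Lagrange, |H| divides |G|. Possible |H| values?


Lagrange's theorem: |H| divides |G|
|G| = 96
Divisors of 96: 1, 2, 3, 4, 6, 8, 12, 16, 24, 32, 48, 96

Possible subgroup orders: {1, 2, 3, 4, 6, 8, 12, 16, 24, 32, 48, 96}


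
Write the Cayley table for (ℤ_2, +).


Elements: {0, 1}
Operation: addition mod 2
Entry (a, b) = (a + b) mod 2

Cayley table:
  | 0 | 1
0 | 0 | 1
1 | 1 | 0


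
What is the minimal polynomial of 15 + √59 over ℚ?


Let α = 15 + √59. Then α - 15 = √59, so (α - 15)² = 59, giving α² - 30α + 166 = 0. Degree 2 and α ∉ ℚ, so this is the minimal polynomial.

Minimal polynomial: x² - 30x + 166


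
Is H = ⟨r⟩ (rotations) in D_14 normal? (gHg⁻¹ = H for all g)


H = ⟨r⟩ (rotations) in D_14
The rotation subgroup ⟨r⟩ has index 2 in D_14, so it is normal

Yes, normal subgroup


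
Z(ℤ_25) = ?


Z(G) = {g ∈ G | gx = xg for all x ∈ G}
ℤ_25 is abelian, so Z(G) = G

Z(ℤ_25) = ℤ_25


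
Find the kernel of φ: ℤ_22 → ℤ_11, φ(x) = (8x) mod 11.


Kernel = preimage of identity
ker(φ) = {x ∈ ℤ_22 : 8x ≡ 0 (mod 11)}. Since 11 | 22, φ is well-defined. The kernel is the cyclic subgroup ⟨11⟩ of ℤ_22 (order 2), i.e. {0, 11}

ker(φ) = {0, 11}


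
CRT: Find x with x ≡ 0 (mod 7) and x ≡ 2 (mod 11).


m₁ = 7, m₂ = 11, gcd = 1, so CRT applies. M = m₁·m₂ = 77
Let M₁ = M/m₁ = 11, M₂ = M/m₂ = 7
Find y₁ ≡ M₁⁻¹ (mod m₁): 11⁻¹ ≡ 2 (mod 7)
Find y₂ ≡ M₂⁻¹ (mod m₂): 7⁻¹ ≡ 8 (mod 11)
x = a₁·M₁·y₁ + a₂·M₂·y₂ = 0·11·2 + 2·7·8 = 112
Reduce mod 77: x ≡ 35
Check: 35 mod 7 = 0 ✓, 35 mod 11 = 2 ✓

x ≡ 35 (mod 77)


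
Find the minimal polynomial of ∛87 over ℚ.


∛87 satisfies x³ - 87 = 0, irreducible over ℚ (no rational root; 87 is not a perfect cube)

Minimal polynomial: x³ - 87


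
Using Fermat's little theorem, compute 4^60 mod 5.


Fermat's little theorem: if p is prime and gcd(a,p)=1, then a^(p-1) ≡ 1 (mod p)
p = 5 is prime, gcd(4,5) = 1
Reduce exponent: 60 mod 4 = 0
So 4^60 ≡ 4^0 (mod 5)
4^0 = 1

4^60 ≡ 1 (mod 5)


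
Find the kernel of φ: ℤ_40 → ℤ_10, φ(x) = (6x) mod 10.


Kernel = preimage of identity
ker(φ) = {x ∈ ℤ_40 : 6x ≡ 0 (mod 10)}. Since 10 | 40, φ is well-defined. The kernel is the cyclic subgroup ⟨5⟩ of ℤ_40 (order 8), i.e. {0, 5, 10, 15, 20, 25, 30, 35}

ker(φ) = {0, 5, 10, 15, 20, 25, 30, 35}


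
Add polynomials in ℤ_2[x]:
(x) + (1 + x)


Add coefficients mod 2:
x^0: 0 + 1 = 1 (mod 2)
x^1: 1 + 1 = 0 (mod 2)
Result: 1

f + g = 1


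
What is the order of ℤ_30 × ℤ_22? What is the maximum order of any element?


|ℤ_30 × ℤ_22| = 30 × 22 = 660
Max element order = lcm(30,22) = 330
Cyclic? No (gcd=2)

|ℤ_30×ℤ_22| = 660, max element order = 330


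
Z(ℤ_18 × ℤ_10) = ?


Z(G) = {g ∈ G | gx = xg for all x ∈ G}
Direct product of abelian groups is abelian, so Z(G) = G

Z(ℤ_18 × ℤ_10) = ℤ_18 × ℤ_10


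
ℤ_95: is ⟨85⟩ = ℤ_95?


g generates ℤ_n iff gcd(g, n) = 1
gcd(85, 95) = 5
Since gcd = 5 ≠ 1, ⟨85⟩ has order 19 < 95, so 85 is not a generator.

No, 85 does not generate ℤ_95


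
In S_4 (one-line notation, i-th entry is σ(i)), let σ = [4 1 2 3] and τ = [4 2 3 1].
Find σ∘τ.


σ∘τ: apply τ first, then σ
1 →τ 4 →σ 3
2 →τ 2 →σ 1
3 →τ 3 →σ 2
4 →τ 1 →σ 4

σ∘τ = [3 1 2 4]


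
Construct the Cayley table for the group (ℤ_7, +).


Elements: {0, 1, 2, 3, 4, 5, 6}
Operation: addition mod 7
Entry (a, b) = (a + b) mod 7

Cayley table:
  | 0 | 1 | 2 | 3 | 4 | 5 | 6
0 | 0 | 1 | 2 | 3 | 4 | 5 | 6
1 | 1 | 2 | 3 | 4 | 5 | 6 | 0
2 | 2 | 3 | 4 | 5 | 6 | 0 | 1
3 | 3 | 4 | 5 | 6 | 0 | 1 | 2
4 | 4 | 5 | 6 | 0 | 1 | 2 | 3
5 | 5 | 6 | 0 | 1 | 2 | 3 | 4
6 | 6 | 0 | 1 | 2 | 3 | 4 | 5


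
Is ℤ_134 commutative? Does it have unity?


ℤ_134 is a commutative ring with unity 1; 134 = 2×67 is composite, so 2·67 ≡ 0 gives zero divisors (not an integral domain)
Commutative: Yes
Integral domain: No
Has unity: Yes

ℤ_134: Commutative=Yes, Unity=Yes


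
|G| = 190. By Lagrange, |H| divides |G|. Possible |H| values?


Lagrange's theorem: |H| divides |G|
|G| = 190
Divisors of 190: 1, 2, 5, 10, 19, 38, 95, 190

Possible subgroup orders: {1, 2, 5, 10, 19, 38, 95, 190}


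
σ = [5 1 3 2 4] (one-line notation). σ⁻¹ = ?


To find σ⁻¹, swap domain and range:
σ(1) = 5 → σ⁻¹(5) = 1
σ(2) = 1 → σ⁻¹(1) = 2
σ(3) = 3 → σ⁻¹(3) = 3
σ(4) = 2 → σ⁻¹(2) = 4
σ(5) = 4 → σ⁻¹(4) = 5

σ⁻¹ = [2 4 3 5 1]


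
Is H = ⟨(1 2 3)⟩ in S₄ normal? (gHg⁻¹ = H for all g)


H = ⟨(1 2 3)⟩ in S₄
(1 4)(1 2 3)(1 4)⁻¹ = (4 2 3) ∉ ⟨(1 2 3)⟩

No, not a normal subgroup


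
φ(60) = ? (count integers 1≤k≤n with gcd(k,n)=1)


Factor n: 60 = 2^2 × 3 × 5
φ(n) = n · ∏(1 - 1/p) over distinct primes p | n
φ(60) = 60 · (1 - 1/2) · (1 - 1/3) · (1 - 1/5) = 16

φ(60) = 16


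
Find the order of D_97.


|D_n| = 2n (n rotations and n reflections)
|D_97| = 2×97 = 194

|D_97| = 194


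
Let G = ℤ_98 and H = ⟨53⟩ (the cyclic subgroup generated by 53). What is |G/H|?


|⟨53⟩| = n / gcd(53, 98) = 98 / 1 = 98
H is normal (ℤ_98 is abelian).
|G/H| = |G| / |H| = 98 / 98 = 1

|G/H| = 1


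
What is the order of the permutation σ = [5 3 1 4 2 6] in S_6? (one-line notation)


Cycle decomposition: (1 5 2 3)
Cycle lengths: 4
Order = lcm(4) = 4

ord(σ) = 4


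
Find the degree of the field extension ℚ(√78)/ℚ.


√78 has minimal polynomial x² - 78 (irreducible over ℚ since 78 is squarefree)

[ℚ(√78)/ℚ] = 2


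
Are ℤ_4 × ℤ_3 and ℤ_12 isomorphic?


Comparing ℤ_4 × ℤ_3 and ℤ_12:
gcd(4,3) = 1, so ℤ_4 × ℤ_3 ≅ ℤ_12 (CRT)

Yes, ℤ_4 × ℤ_3 ≅ ℤ_12


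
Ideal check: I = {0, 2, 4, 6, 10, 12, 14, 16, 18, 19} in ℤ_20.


Check ideal conditions for I = {0, 2, 4, 6, 10, 12, 14, 16, 18, 19} in ℤ_20:
(1) I is an additive subgroup? No
(2) For r ∈ ℤ_20 and a ∈ I: r·a ∈ I? No  [counterexample: r=2, a=4, r·a mod 20 = 8 ∉ I]

No, I is not an ideal of ℤ_20


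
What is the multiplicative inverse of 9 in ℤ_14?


Use the extended Euclidean algorithm to write 1 = 9·s + 14·t; then s mod 14 is the inverse.
Euclidean algorithm:
  9 = 0·14 + 9
  14 = 1·9 + 5
  9 = 1·5 + 4
  5 = 1·4 + 1
  4 = 4·1 + 0
gcd(9,14) = 1
Back-substitution gives: 9·(-3) + 14·(2) = 1
So 9⁻¹ ≡ -3 ≡ 11 (mod 14)
Check: 9 × 11 = 99 ≡ 1 (mod 14) ✓

9⁻¹ ≡ 11 (mod 14)


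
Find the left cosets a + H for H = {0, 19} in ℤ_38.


H = {0, 19}, |H| = 2
Number of cosets = |G|/|H| = 38/2 = 19
0 + H = {0, 19}
1 + H = {1, 20}
2 + H = {2, 21}
3 + H = {3, 22}
4 + H = {4, 23}
5 + H = {5, 24}
6 + H = {6, 25}
7 + H = {7, 26}
8 + H = {8, 27}
9 + H = {9, 28}
10 + H = {10, 29}
11 + H = {11, 30}
12 + H = {12, 31}
13 + H = {13, 32}
14 + H = {14, 33}
15 + H = {15, 34}
16 + H = {16, 35}
17 + H = {17, 36}
18 + H = {18, 37}

Cosets: 0+H={0,19}; 1+H={1,20}; 2+H={2,21}; 3+H={3,22}; 4+H={4,23}; 5+H={5,24}; 6+H={6,25}; 7+H={7,26}; 8+H={8,27}; 9+H={9,28}; 10+H={10,29}; 11+H={11,30}; 12+H={12,31}; 13+H={13,32}; 14+H={14,33}; 15+H={15,34}; 16+H={16,35}; 17+H={17,36}; 18+H={18,37}


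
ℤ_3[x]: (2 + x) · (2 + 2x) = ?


Expand and collect like terms; reduce coefficients mod 3:
x^0: 2·2 = 4 ≡ 1 (mod 3)
x^1: 2·2 + 1·2 = 6 ≡ 0 (mod 3)
x^2: 1·2 = 2 ≡ 2 (mod 3)
Result: 1 + 2x^2

f · g = 1 + 2x^2


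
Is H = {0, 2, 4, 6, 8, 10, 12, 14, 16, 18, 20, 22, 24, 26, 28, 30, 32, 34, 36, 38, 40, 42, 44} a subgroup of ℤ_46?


Subgroup test for H = {0, 2, 4, 6, 8, 10, 12, 14, 16, 18, 20, 22, 24, 26, 28, 30, 32, 34, 36, 38, 40, 42, 44} in (ℤ_46, +):
(1) 0 ∈ H? Yes
(2) Closure: for all a,b ∈ H, (a+b) mod 46 ∈ H? Yes
(3) Inverses: for all a ∈ H, -a mod 46 ∈ H? Yes

Yes, H is a subgroup of ℤ_46


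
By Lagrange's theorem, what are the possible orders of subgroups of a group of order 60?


Lagrange's theorem: |H| divides |G|
|G| = 60
Divisors of 60: 1, 2, 3, 4, 5, 6, 10, 12, 15, 20, 30, 60

Possible subgroup orders: {1, 2, 3, 4, 5, 6, 10, 12, 15, 20, 30, 60}


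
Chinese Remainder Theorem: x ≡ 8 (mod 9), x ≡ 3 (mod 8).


m₁ = 9, m₂ = 8, gcd = 1, so CRT applies. M = m₁·m₂ = 72
Let M₁ = M/m₁ = 8, M₂ = M/m₂ = 9
Find y₁ ≡ M₁⁻¹ (mod m₁): 8⁻¹ ≡ 8 (mod 9)
Find y₂ ≡ M₂⁻¹ (mod m₂): 9⁻¹ ≡ 1 (mod 8)
x = a₁·M₁·y₁ + a₂·M₂·y₂ = 8·8·8 + 3·9·1 = 539
Reduce mod 72: x ≡ 35
Check: 35 mod 9 = 8 ✓, 35 mod 8 = 3 ✓

x ≡ 35 (mod 72)


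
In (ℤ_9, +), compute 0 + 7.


Operation: addition mod 9
0 + 7 = (a + b) mod 9 with a = 0, b = 7

0 + 7 = 7


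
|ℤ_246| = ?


ℤ_n has n elements.

|ℤ_246| = 246


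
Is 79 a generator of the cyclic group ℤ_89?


g generates ℤ_n iff gcd(g, n) = 1
gcd(79, 89) = 1
Since gcd = 1, 79 is a generator.

Yes, 79 generates ℤ_89


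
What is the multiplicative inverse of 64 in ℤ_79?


Use the extended Euclidean algorithm to write 1 = 64·s + 79·t; then s mod 79 is the inverse.
Euclidean algorithm:
  64 = 0·79 + 64
  79 = 1·64 + 15
  64 = 4·15 + 4
  15 = 3·4 + 3
  4 = 1·3 + 1
  3 = 3·1 + 0
gcd(64,79) = 1
Back-substitution gives: 64·(21) + 79·(-17) = 1
So 64⁻¹ ≡ 21 ≡ 21 (mod 79)
Check: 64 × 21 = 1344 ≡ 1 (mod 79) ✓

64⁻¹ ≡ 21 (mod 79)
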